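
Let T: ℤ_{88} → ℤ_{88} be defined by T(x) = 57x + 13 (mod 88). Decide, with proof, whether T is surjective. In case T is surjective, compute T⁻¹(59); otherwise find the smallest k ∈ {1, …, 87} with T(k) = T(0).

78

Since gcd(57, 88) = 1, 57 is invertible modulo 88. Euclid's algorithm: 88 = 1·57 + 31, 57 = 1·31 + 26, 31 = 1·26 + 5, 26 = 5·5 + 1; back-substituting gives 1 = 17·57 − 11·88, so 57⁻¹ ≡ 17 (mod 88).
For any y ∈ ℤ_{88}, x = 17(y − 13) mod 88 satisfies T(x) = 57·17(y − 13) + 13 ≡ y (since 57·17 ≡ 1 mod 88). So every y has a preimage.
So T is surjective.
Since T is surjective, we compute T⁻¹(59): solve 57x + 13 ≡ 59 (mod 88), i.e. 57x ≡ 46 (mod 88).
Multiplying by 57⁻¹ = 17 gives x ≡ 17·46 = 782 = 8·88 + 78 ≡ 78 (mod 88).
Check: T(78) = 57·78 + 13 = 4459 = 50·88 + 59 ≡ 59 (mod 88).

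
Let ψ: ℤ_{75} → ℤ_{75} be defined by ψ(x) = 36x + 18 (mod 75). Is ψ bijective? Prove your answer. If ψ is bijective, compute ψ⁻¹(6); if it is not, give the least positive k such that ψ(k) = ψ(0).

25

We have gcd(36, 75) = 3 > 1. Taking u = 0 and v = 25: ψ(0) = 18 and ψ(25) = 36·25 + 18 = 918 ≡ 18 (mod 75).
So ψ(0) = ψ(25) while 0 ≠ 25, therefore ψ is not injective, hence not bijective.
Since ψ is not bijective, we find the least positive k with ψ(k) = ψ(0): this means 36k ≡ 0 (mod 75), i.e. 75 ∣ 36k. Since gcd(36, 75) = 3, dividing through by 3 this holds exactly when 25 ∣ 12k, and as gcd(12, 25) = 1, exactly when 25 ∣ k.
The smallest positive such k is 25.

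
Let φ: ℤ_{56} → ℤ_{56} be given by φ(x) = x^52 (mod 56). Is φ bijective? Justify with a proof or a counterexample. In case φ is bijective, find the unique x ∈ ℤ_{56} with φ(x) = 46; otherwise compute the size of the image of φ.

φ(6): Repeated squaring mod 56: 6^1 ≡ 6, 6^2 ≡ 6² = 36, 6^4 ≡ 36² = 1296 ≡ 8, 6^8 ≡ 8² = 64 ≡ 8, 6^16 ≡ 8² = 64 ≡ 8, 6^32 ≡ 8² = 64 ≡ 8. Since 52 = 32 + 16 + 4, 6^52 ≡ 8·8·8: 8·8 = 64 ≡ 8, then 8·8 = 64 ≡ 8. So 6^52 ≡ 8 (mod 56).
φ(8): Repeated squaring mod 56: 8^1 ≡ 8, 8^2 ≡ 8² = 64 ≡ 8, 8^4 ≡ 8² = 64 ≡ 8, 8^8 ≡ 8² = 64 ≡ 8, 8^16 ≡ 8² = 64 ≡ 8, 8^32 ≡ 8² = 64 ≡ 8. Since 52 = 32 + 16 + 4, 8^52 ≡ 8·8·8: 8·8 = 64 ≡ 8, then 8·8 = 64 ≡ 8. So 8^52 ≡ 8 (mod 56).
So φ(6) = φ(8) = 8 while 6 ≠ 8, thus φ is not injective, hence not bijective.
Since φ is not bijective, we determine |image(φ)|. Computing x^52 mod 56 for each x (by repeated squaring, reducing mod 56 at every step), the values φ(0), φ(1), …, φ(55) are: 0, 1, 16, 25, 32, 9, 8, 49, 8, 9, 32, 25, 16, 1, 0, 1, 16, 25, 32, 9, 8, 49, 8, 9, 32, 25, 16, 1, 0, 1, 16, 25, 32, 9, 8, 49, 8, 9, 32, 25, 16, 1, 0, 1, 16, 25, 32, 9, 8, 49, 8, 9, 32, 25, 16, 1.
The distinct values are {0, 1, 8, 9, 16, 25, 32, 49}; there are 8 of them.

8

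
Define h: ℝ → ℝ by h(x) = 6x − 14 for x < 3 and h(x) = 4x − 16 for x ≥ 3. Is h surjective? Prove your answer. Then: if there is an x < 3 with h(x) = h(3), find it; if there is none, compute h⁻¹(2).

Both pieces are strictly increasing (slopes 6 and 4), so each is injective on its own interval.
The left piece maps (−∞, 3) onto (−∞, 4); the right piece maps [3, ∞) onto [−4, ∞).
The union (−∞, 4) ∪ [−4, ∞) covers ℝ, so h is surjective.
For the follow-up: the images overlap, so an x < 3 with h(x) = h(3) exists. h(3) = −4; solving 6x − 14 = −4 for x < 3 gives x = (−4 + 14)/6 = 5/3.

5/3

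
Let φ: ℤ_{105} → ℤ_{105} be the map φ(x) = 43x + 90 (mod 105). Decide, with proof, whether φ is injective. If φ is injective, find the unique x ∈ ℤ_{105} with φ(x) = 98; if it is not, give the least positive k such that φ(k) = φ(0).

71

Recall: φ is injective when φ(x_1) = φ(x_2) forces x_1 = x_2.
Suppose φ(x_1) = φ(x_2) in ℤ_{105}. Then 43x_1 + 90 ≡ 43x_2 + 90 (mod 105), thus 43(x_1 − x_2) ≡ 0 (mod 105).
Since gcd(43, 105) = 1, 43 is invertible modulo 105, therefore x_1 − x_2 ≡ 0 (mod 105), i.e. x_1 = x_2.
So φ is injective.
We now compute 43⁻¹ mod 105 explicitly. Euclid's algorithm: 105 = 2·43 + 19, 43 = 2·19 + 5, 19 = 3·5 + 4, 5 = 1·4 + 1; back-substituting gives 1 = 22·43 − 9·105, so 43⁻¹ ≡ 22 (mod 105).
Since φ is injective, we compute φ⁻¹(98): solve 43x + 90 ≡ 98 (mod 105), i.e. 43x ≡ 8 (mod 105).
Multiplying by 43⁻¹ = 22 gives x ≡ 22·8 = 176 = 1·105 + 71 ≡ 71 (mod 105).
Check: φ(71) = 43·71 + 90 = 3143 = 29·105 + 98 ≡ 98 (mod 105).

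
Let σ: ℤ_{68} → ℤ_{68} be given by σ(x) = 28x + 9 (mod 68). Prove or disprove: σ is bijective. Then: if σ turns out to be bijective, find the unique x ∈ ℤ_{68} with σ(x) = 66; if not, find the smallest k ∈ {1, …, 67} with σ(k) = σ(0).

17

We have gcd(28, 68) = 4 > 1. Taking u = 0 and v = 17: σ(0) = 9 and σ(17) = 28·17 + 9 = 485 ≡ 9 (mod 68).
So σ(0) = σ(17) while 0 ≠ 17, hence σ is not injective, hence not bijective.
Since σ is not bijective, we find the least positive k with σ(k) = σ(0): this means 28k ≡ 0 (mod 68), i.e. 68 ∣ 28k. Since gcd(28, 68) = 4, dividing through by 4 this holds exactly when 17 ∣ 7k, and as gcd(7, 17) = 1, exactly when 17 ∣ k.
The smallest positive such k is 17.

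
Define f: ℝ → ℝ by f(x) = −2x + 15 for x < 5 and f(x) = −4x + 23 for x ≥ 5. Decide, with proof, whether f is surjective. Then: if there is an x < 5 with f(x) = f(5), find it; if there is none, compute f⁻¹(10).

Both pieces are strictly decreasing (slopes −2 and −4), so each is injective on its own interval.
The left piece maps (−∞, 5) onto (5, ∞); the right piece maps [5, ∞) onto (−∞, 3].
The union (5, ∞) ∪ (−∞, 3] omits the interval between 5 and 3; in particular 5 has no preimage. So f is not surjective.
Because the two images are disjoint, no x < 5 has f(x) = f(5), so we compute f⁻¹(10): 10 lies in (5, ∞), so solve −2x + 15 = 10: x = (10 − 15)/(−2) = 5/2.

5/2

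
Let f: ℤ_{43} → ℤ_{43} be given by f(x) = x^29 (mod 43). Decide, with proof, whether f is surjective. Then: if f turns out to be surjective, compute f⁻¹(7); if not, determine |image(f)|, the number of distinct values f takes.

37

Since 43 is prime, the nonzero elements of ℤ_{43} form a cyclic group of order 42.
As gcd(29, 42) = 1, raising to the 29th power is a bijection on this group: if u^29 ≡ v^29 then (uv^{−1})^29 = 1, and the only element of order dividing gcd(29, 42) = 1 is 1, so u = v.
With f(0) = 0 this makes f injective on all of ℤ_{43}, hence bijective (finite equal-size domain and codomain). In particular f is surjective.
Since f is surjective, we find the preimage of 7. The inverse of x ↦ x^29 on (ℤ_{43})^× is x ↦ x^29, because 29·29 = 841 = 20·42 + 1 ≡ 1 (mod 42) and x^{42} = 1 for x ≠ 0 (Fermat). So f⁻¹(7) = 7^29 mod 43.
Repeated squaring mod 43: 7^1 ≡ 7, 7^2 ≡ 7² = 49 ≡ 6, 7^4 ≡ 6² = 36, 7^8 ≡ 36² = 1296 ≡ 6, 7^16 ≡ 6² = 36. Since 29 = 16 + 8 + 4 + 1, 7^29 ≡ 36·6·36·7: 36·6 = 216 ≡ 1, then 1·36 = 36, then 36·7 = 252 ≡ 37. So 7^29 ≡ 37 (mod 43).
Hence f⁻¹(7) = 37.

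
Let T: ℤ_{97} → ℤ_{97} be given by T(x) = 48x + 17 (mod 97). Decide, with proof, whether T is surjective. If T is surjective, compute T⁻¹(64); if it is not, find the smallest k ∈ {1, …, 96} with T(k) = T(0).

3

Recall: T is surjective if every y in the codomain equals T(x) for some x in the domain.
Since gcd(48, 97) = 1, 48 is invertible modulo 97. Euclid's algorithm: 97 = 2·48 + 1; back-substituting gives 1 = 95·48 − 47·97, so 48⁻¹ ≡ 95 (mod 97).
Then y ↦ 95(y − 17) is a two-sided inverse to T, so every y ∈ ℤ_{97} has a preimage.
Hence T is surjective.
Since T is surjective, we compute T⁻¹(64): solve 48x + 17 ≡ 64 (mod 97), i.e. 48x ≡ 47 (mod 97).
Multiplying by 48⁻¹ = 95 gives x ≡ 95·47 = 4465 = 46·97 + 3 ≡ 3 (mod 97).
Check: T(3) = 48·3 + 17 = 161 = 1·97 + 64 ≡ 64 (mod 97).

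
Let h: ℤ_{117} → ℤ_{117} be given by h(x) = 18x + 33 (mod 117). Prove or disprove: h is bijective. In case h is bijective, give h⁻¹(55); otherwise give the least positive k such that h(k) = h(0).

13

By definition, injectivity means: for all s, t in the domain, h(s) = h(t) implies s = t.
We have gcd(18, 117) = 9 > 1. Taking s = 0 and t = 13: h(0) = 33 and h(13) = 18·13 + 33 = 267 ≡ 33 (mod 117).
So h(0) = h(13) while 0 ≠ 13, therefore h is not injective, hence not bijective.
Since h is not bijective, we find the least positive k with h(k) = h(0): this means 18k ≡ 0 (mod 117), i.e. 117 ∣ 18k. Since gcd(18, 117) = 9, dividing through by 9 this holds exactly when 13 ∣ 2k, and as gcd(2, 13) = 1, exactly when 13 ∣ k.
The smallest positive such k is 13.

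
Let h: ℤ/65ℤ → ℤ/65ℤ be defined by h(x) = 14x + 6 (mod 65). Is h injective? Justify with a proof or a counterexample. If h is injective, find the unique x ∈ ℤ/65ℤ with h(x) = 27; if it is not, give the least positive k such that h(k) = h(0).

34

Recall that injectivity means: for all s, t in the domain, h(s) = h(t) implies s = t.
If h(s) = h(t), then 14s ≡ 14t (mod 65). Because gcd(14, 65) = 1, we may cancel 14 to get s ≡ t (mod 65).
Therefore h is injective.
We now compute 14⁻¹ mod 65 explicitly. Euclid's algorithm: 65 = 4·14 + 9, 14 = 1·9 + 5, 9 = 1·5 + 4, 5 = 1·4 + 1; back-substituting gives 1 = 14·14 − 3·65, so 14⁻¹ ≡ 14 (mod 65).
Since h is injective, we find h⁻¹(27): we need 14x ≡ 27 − 6 ≡ 21 (mod 65). Using 14⁻¹ = 14: x ≡ 14·21 = 294 = 4·65 + 34, so x = 34.
Check: h(34) = 14·34 + 6 = 482 = 7·65 + 27 ≡ 27 (mod 65).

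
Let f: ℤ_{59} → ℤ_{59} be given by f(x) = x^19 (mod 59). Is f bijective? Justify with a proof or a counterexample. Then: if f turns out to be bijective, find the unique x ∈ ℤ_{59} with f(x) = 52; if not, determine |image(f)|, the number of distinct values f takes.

43

Since 59 is prime, the nonzero elements of ℤ_{59} form a cyclic group of order 58.
As gcd(19, 58) = 1, raising to the 19th power is a bijection on this group: if a^19 ≡ b^19 then (ab^{−1})^19 = 1, and the only element of order dividing gcd(19, 58) = 1 is 1, so a = b.
With f(0) = 0 this makes f injective on all of ℤ_{59}, hence bijective (finite equal-size domain and codomain). In particular f is bijective.
Since f is bijective, we find the preimage of 52. The inverse of x ↦ x^19 on (ℤ_{59})^× is x ↦ x^55, because 19·55 = 1045 = 18·58 + 1 ≡ 1 (mod 58) and x^{58} = 1 for x ≠ 0 (Fermat). So f⁻¹(52) = 52^55 mod 59.
Repeated squaring mod 59: 52^1 ≡ 52, 52^2 ≡ 52² = 2704 ≡ 49, 52^4 ≡ 49² = 2401 ≡ 41, 52^8 ≡ 41² = 1681 ≡ 29, 52^16 ≡ 29² = 841 ≡ 15, 52^32 ≡ 15² = 225 ≡ 48. Since 55 = 32 + 16 + 4 + 2 + 1, 52^55 ≡ 48·15·41·49·52: 48·15 = 720 ≡ 12, then 12·41 = 492 ≡ 20, then 20·49 = 980 ≡ 36, then 36·52 = 1872 ≡ 43. So 52^55 ≡ 43 (mod 59).
Hence f⁻¹(52) = 43.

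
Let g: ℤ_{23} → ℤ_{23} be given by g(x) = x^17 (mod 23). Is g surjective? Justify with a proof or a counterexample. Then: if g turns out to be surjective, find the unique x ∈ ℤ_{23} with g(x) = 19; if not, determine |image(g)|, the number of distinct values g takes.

7

Since 23 is prime, the nonzero elements of ℤ_{23} form a cyclic group of order 22.
As gcd(17, 22) = 1, raising to the 17th power is a bijection on this group: if s^17 ≡ t^17 then (st^{−1})^17 = 1, and the only element of order dividing gcd(17, 22) = 1 is 1, so s = t.
With g(0) = 0 this makes g injective on all of ℤ_{23}, hence bijective (finite equal-size domain and codomain). In particular g is surjective.
Since g is surjective, we find the preimage of 19. The inverse of x ↦ x^17 on (ℤ_{23})^× is x ↦ x^13, because 17·13 = 221 = 10·22 + 1 ≡ 1 (mod 22) and x^{22} = 1 for x ≠ 0 (Fermat). So g⁻¹(19) = 19^13 mod 23.
Repeated squaring mod 23: 19^1 ≡ 19, 19^2 ≡ 19² = 361 ≡ 16, 19^4 ≡ 16² = 256 ≡ 3, 19^8 ≡ 3² = 9. Since 13 = 8 + 4 + 1, 19^13 ≡ 9·3·19: 9·3 = 27 ≡ 4, then 4·19 = 76 ≡ 7. So 19^13 ≡ 7 (mod 23).
Hence g⁻¹(19) = 7.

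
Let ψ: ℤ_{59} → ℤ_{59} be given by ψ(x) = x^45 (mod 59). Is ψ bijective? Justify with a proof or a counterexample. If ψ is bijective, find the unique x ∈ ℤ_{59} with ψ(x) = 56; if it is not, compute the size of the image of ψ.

Since 59 is prime, the nonzero elements of ℤ_{59} form a cyclic group of order 58.
As gcd(45, 58) = 1, raising to the 45th power is a bijection on this group: if a^45 ≡ b^45 then (ab^{−1})^45 = 1, and the only element of order dividing gcd(45, 58) = 1 is 1, so a = b.
With ψ(0) = 0 this makes ψ injective on all of ℤ_{59}, hence bijective (finite equal-size domain and codomain). In particular ψ is bijective.
Since ψ is bijective, we find the preimage of 56. The inverse of x ↦ x^45 on (ℤ_{59})^× is x ↦ x^49, because 45·49 = 2205 = 38·58 + 1 ≡ 1 (mod 58) and x^{58} = 1 for x ≠ 0 (Fermat). So ψ⁻¹(56) = 56^49 mod 59.
Repeated squaring mod 59: 56^1 ≡ 56, 56^2 ≡ 56² = 3136 ≡ 9, 56^4 ≡ 9² = 81 ≡ 22, 56^8 ≡ 22² = 484 ≡ 12, 56^16 ≡ 12² = 144 ≡ 26, 56^32 ≡ 26² = 676 ≡ 27. Since 49 = 32 + 16 + 1, 56^49 ≡ 27·26·56: 27·26 = 702 ≡ 53, then 53·56 = 2968 ≡ 18. So 56^49 ≡ 18 (mod 59).
Hence ψ⁻¹(56) = 18.

18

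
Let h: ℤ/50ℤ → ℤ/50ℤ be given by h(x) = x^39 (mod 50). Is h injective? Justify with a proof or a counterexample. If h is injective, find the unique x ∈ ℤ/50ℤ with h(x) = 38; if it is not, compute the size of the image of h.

42

h(0) = 0^39 = 0.
h(10): Repeated squaring mod 50: 10^1 ≡ 10, 10^2 ≡ 10² = 100 ≡ 0, 10^4 ≡ 0² = 0, 10^8 ≡ 0² = 0, 10^16 ≡ 0² = 0, 10^32 ≡ 0² = 0. Since 39 = 32 + 4 + 2 + 1, 10^39 ≡ 0·0·0·10: 0·0 = 0, then 0·0 = 0, then 0·10 = 0. So 10^39 ≡ 0 (mod 50).
So h(0) = h(10) = 0 while 0 ≠ 10, therefore h is not injective.
Since h is not injective, we determine |image(h)|. Computing x^39 mod 50 for each x (by repeated squaring, reducing mod 50 at every step), the values h(0), h(1), …, h(49) are: 0, 1, 38, 17, 44, 25, 46, 43, 22, 39, 0, 41, 48, 27, 34, 25, 36, 3, 32, 29, 0, 31, 8, 37, 24, 25, 26, 13, 42, 19, 0, 21, 18, 47, 14, 25, 16, 23, 2, 9, 0, 11, 28, 7, 4, 25, 6, 33, 12, 49.
The distinct values are {0, 1, 2, 3, 4, 6, 7, 8, 9, 11, 12, 13, 14, 16, 17, 18, 19, 21, 22, 23, 24, 25, 26, 27, 28, 29, 31, 32, 33, 34, 36, 37, 38, 39, 41, 42, 43, 44, 46, 47, 48, 49}; there are 42 of them.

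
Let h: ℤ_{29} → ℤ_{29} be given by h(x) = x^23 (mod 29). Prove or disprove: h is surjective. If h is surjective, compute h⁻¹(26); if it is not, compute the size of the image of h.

14

Since 29 is prime, the nonzero elements of ℤ_{29} form a cyclic group of order 28.
As gcd(23, 28) = 1, raising to the 23rd power is a bijection on this group: if x_1^23 ≡ x_2^23 then (x_1x_2^{−1})^23 = 1, and the only element of order dividing gcd(23, 28) = 1 is 1, so x_1 = x_2.
With h(0) = 0 this makes h injective on all of ℤ_{29}, hence bijective (finite equal-size domain and codomain). In particular h is surjective.
Since h is surjective, we find the preimage of 26. The inverse of x ↦ x^23 on (ℤ_{29})^× is x ↦ x^11, because 23·11 = 253 = 9·28 + 1 ≡ 1 (mod 28) and x^{28} = 1 for x ≠ 0 (Fermat). So h⁻¹(26) = 26^11 mod 29.
Repeated squaring mod 29: 26^1 ≡ 26, 26^2 ≡ 26² = 676 ≡ 9, 26^4 ≡ 9² = 81 ≡ 23, 26^8 ≡ 23² = 529 ≡ 7. Since 11 = 8 + 2 + 1, 26^11 ≡ 7·9·26: 7·9 = 63 ≡ 5, then 5·26 = 130 ≡ 14. So 26^11 ≡ 14 (mod 29).
Hence h⁻¹(26) = 14.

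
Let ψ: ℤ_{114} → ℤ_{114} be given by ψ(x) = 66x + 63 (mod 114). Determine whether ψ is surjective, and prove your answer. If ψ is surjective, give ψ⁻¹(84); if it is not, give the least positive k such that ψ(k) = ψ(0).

19

Since gcd(66, 114) = 6, we have 66x ≡ 0 (mod 6) for all x, so ψ(x) ≡ 3 (mod 6).
But 0 ≢ 3 (mod 6), so 0 ∈ ℤ_{114} has no preimage. Thus ψ is not surjective.
Since ψ is not surjective, we find the least positive k with ψ(k) = ψ(0): this means 66k ≡ 0 (mod 114), i.e. 114 ∣ 66k. Since gcd(66, 114) = 6, dividing through by 6 this holds exactly when 19 ∣ 11k, and as gcd(11, 19) = 1, exactly when 19 ∣ k.
The smallest positive such k is 19.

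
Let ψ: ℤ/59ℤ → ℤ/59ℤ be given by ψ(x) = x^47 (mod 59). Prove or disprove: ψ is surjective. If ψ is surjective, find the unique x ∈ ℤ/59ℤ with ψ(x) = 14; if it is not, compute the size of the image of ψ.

Since 59 is prime, the nonzero elements of ℤ/59ℤ form a cyclic group of order 58.
As gcd(47, 58) = 1, raising to the 47th power is a bijection on this group: if s^47 ≡ t^47 then (st^{−1})^47 = 1, and the only element of order dividing gcd(47, 58) = 1 is 1, so s = t.
With ψ(0) = 0 this makes ψ injective on all of ℤ/59ℤ, hence bijective (finite equal-size domain and codomain). In particular ψ is surjective.
Since ψ is surjective, we find the preimage of 14. The inverse of x ↦ x^47 on (ℤ/59ℤ)^× is x ↦ x^21, because 47·21 = 987 = 17·58 + 1 ≡ 1 (mod 58) and x^{58} = 1 for x ≠ 0 (Fermat). So ψ⁻¹(14) = 14^21 mod 59.
Repeated squaring mod 59: 14^1 ≡ 14, 14^2 ≡ 14² = 196 ≡ 19, 14^4 ≡ 19² = 361 ≡ 7, 14^8 ≡ 7² = 49, 14^16 ≡ 49² = 2401 ≡ 41. Since 21 = 16 + 4 + 1, 14^21 ≡ 41·7·14: 41·7 = 287 ≡ 51, then 51·14 = 714 ≡ 6. So 14^21 ≡ 6 (mod 59).
Hence ψ⁻¹(14) = 6.

6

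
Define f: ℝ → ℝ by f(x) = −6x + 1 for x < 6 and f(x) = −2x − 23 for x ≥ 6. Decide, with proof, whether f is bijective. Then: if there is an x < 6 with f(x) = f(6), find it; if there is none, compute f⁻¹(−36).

Both pieces are strictly decreasing (slopes −6 and −2), so each is injective on its own interval.
The left piece maps (−∞, 6) onto (−35, ∞); the right piece maps [6, ∞) onto (−∞, −35].
Since −35 = −35, the images partition ℝ: f is injective and surjective, hence bijective.
Because the two images are disjoint, no x < 6 has f(x) = f(6), so we compute f⁻¹(−36): −36 lies in (−∞, −35], so solve −2x − 23 = −36: x = (−36 + 23)/(−2) = 13/2.

13/2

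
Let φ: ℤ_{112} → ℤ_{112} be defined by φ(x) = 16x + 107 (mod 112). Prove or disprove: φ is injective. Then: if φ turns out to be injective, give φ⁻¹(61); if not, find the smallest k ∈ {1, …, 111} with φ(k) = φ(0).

7

Recall that injectivity means: for all a, b in the domain, φ(a) = φ(b) implies a = b.
We have gcd(16, 112) = 16 > 1. Taking a = 0 and b = 7: φ(0) = 107 and φ(7) = 16·7 + 107 = 219 ≡ 107 (mod 112).
So φ(0) = φ(7) while 0 ≠ 7, thus φ is not injective.
Since φ is not injective, we find the least positive k with φ(k) = φ(0): this means 16k ≡ 0 (mod 112), i.e. 112 ∣ 16k. Since gcd(16, 112) = 16, dividing through by 16 this holds exactly when 7 ∣ k.
The smallest positive such k is 7.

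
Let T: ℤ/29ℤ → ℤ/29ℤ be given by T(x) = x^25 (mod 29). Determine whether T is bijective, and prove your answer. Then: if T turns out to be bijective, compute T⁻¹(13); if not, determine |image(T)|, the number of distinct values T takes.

5

Since 29 is prime, the nonzero elements of ℤ/29ℤ form a cyclic group of order 28.
As gcd(25, 28) = 1, raising to the 25th power is a bijection on this group: if u^25 ≡ v^25 then (uv^{−1})^25 = 1, and the only element of order dividing gcd(25, 28) = 1 is 1, so u = v.
With T(0) = 0 this makes T injective on all of ℤ/29ℤ, hence bijective (finite equal-size domain and codomain). In particular T is bijective.
Since T is bijective, we find the preimage of 13. The inverse of x ↦ x^25 on (ℤ/29ℤ)^× is x ↦ x^9, because 25·9 = 225 = 8·28 + 1 ≡ 1 (mod 28) and x^{28} = 1 for x ≠ 0 (Fermat). So T⁻¹(13) = 13^9 mod 29.
Repeated squaring mod 29: 13^1 ≡ 13, 13^2 ≡ 13² = 169 ≡ 24, 13^4 ≡ 24² = 576 ≡ 25, 13^8 ≡ 25² = 625 ≡ 16. Since 9 = 8 + 1, 13^9 ≡ 16·13: 16·13 = 208 ≡ 5. So 13^9 ≡ 5 (mod 29).
Hence T⁻¹(13) = 5.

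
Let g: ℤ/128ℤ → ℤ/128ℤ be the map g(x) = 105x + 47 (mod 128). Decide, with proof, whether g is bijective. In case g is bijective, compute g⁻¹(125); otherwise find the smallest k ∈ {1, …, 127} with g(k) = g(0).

30

Recall that injectivity means: for all s, t in the domain, g(s) = g(t) implies s = t.
If g(s) = g(t), then 105s ≡ 105t (mod 128). Because gcd(105, 128) = 1, we may cancel 105 to get s ≡ t (mod 128).
We now compute 105⁻¹ mod 128 explicitly. Euclid's algorithm: 128 = 1·105 + 23, 105 = 4·23 + 13, 23 = 1·13 + 10, 13 = 1·10 + 3, 10 = 3·3 + 1; back-substituting gives 1 = 89·105 − 73·128, so 105⁻¹ ≡ 89 (mod 128).
For any y ∈ ℤ/128ℤ, x = 89(y − 47) mod 128 satisfies g(x) = 105·89(y − 47) + 47 ≡ y (since 105·89 ≡ 1 mod 128). So every y has a preimage.
Thus g is bijective.
Since g is bijective, we compute g⁻¹(125): solve 105x + 47 ≡ 125 (mod 128), i.e. 105x ≡ 78 (mod 128).
Multiplying by 105⁻¹ = 89 gives x ≡ 89·78 = 6942 = 54·128 + 30 ≡ 30 (mod 128).
Check: g(30) = 105·30 + 47 = 3197 = 24·128 + 125 ≡ 125 (mod 128).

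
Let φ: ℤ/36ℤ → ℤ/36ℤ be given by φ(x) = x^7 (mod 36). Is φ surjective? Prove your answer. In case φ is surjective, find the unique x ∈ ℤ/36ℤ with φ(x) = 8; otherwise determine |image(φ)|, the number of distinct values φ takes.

21

φ(0) = 0^7 = 0.
φ(6): Repeated squaring mod 36: 6^1 ≡ 6, 6^2 ≡ 6² = 36 ≡ 0, 6^4 ≡ 0² = 0. Since 7 = 4 + 2 + 1, 6^7 ≡ 0·0·6: 0·0 = 0, then 0·6 = 0. So 6^7 ≡ 0 (mod 36).
So φ(0) = φ(6) = 0 while 0 ≠ 6, therefore φ is not injective.
A non-injective map from the 36-element set ℤ/36ℤ to itself takes at most 35 distinct values, so it cannot be surjective. Hence φ is not surjective.
Since φ is not surjective, we determine |image(φ)|. Computing x^7 mod 36 for each x (by repeated squaring, reducing mod 36 at every step), the values φ(0), φ(1), …, φ(35) are: 0, 1, 20, 27, 4, 5, 0, 7, 8, 9, 28, 11, 0, 13, 32, 27, 16, 17, 0, 19, 20, 9, 4, 23, 0, 25, 8, 27, 28, 29, 0, 31, 32, 9, 16, 35.
The distinct values are {0, 1, 4, 5, 7, 8, 9, 11, 13, 16, 17, 19, 20, 23, 25, 27, 28, 29, 31, 32, 35}; there are 21 of them.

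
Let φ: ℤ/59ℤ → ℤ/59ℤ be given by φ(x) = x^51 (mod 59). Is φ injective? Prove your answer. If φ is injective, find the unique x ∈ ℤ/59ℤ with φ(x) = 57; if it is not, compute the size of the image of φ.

Since 59 is prime, the nonzero elements of ℤ/59ℤ form a cyclic group of order 58.
As gcd(51, 58) = 1, raising to the 51st power is a bijection on this group: if u^51 ≡ v^51 then (uv^{−1})^51 = 1, and the only element of order dividing gcd(51, 58) = 1 is 1, so u = v.
With φ(0) = 0 this makes φ injective on all of ℤ/59ℤ, hence bijective (finite equal-size domain and codomain). In particular φ is injective.
Since φ is injective, we find the preimage of 57. The inverse of x ↦ x^51 on (ℤ/59ℤ)^× is x ↦ x^33, because 51·33 = 1683 = 29·58 + 1 ≡ 1 (mod 58) and x^{58} = 1 for x ≠ 0 (Fermat). So φ⁻¹(57) = 57^33 mod 59.
Repeated squaring mod 59: 57^1 ≡ 57, 57^2 ≡ 57² = 3249 ≡ 4, 57^4 ≡ 4² = 16, 57^8 ≡ 16² = 256 ≡ 20, 57^16 ≡ 20² = 400 ≡ 46, 57^32 ≡ 46² = 2116 ≡ 51. Since 33 = 32 + 1, 57^33 ≡ 51·57: 51·57 = 2907 ≡ 16. So 57^33 ≡ 16 (mod 59).
Hence φ⁻¹(57) = 16.

16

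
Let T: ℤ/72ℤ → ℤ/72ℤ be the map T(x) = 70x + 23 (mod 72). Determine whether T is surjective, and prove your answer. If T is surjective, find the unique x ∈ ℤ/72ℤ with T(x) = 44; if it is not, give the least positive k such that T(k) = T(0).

Since gcd(70, 72) = 2, we have 70x ≡ 0 (mod 2) for all x, so T(x) ≡ 1 (mod 2).
But 0 ≢ 1 (mod 2), so 0 ∈ ℤ/72ℤ has no preimage. So T is not surjective.
Since T is not surjective, we find the least positive k with T(k) = T(0): this means 70k ≡ 0 (mod 72), i.e. 72 ∣ 70k. Since gcd(70, 72) = 2, dividing through by 2 this holds exactly when 36 ∣ 35k, and as gcd(35, 36) = 1, exactly when 36 ∣ k.
The smallest positive such k is 36.

36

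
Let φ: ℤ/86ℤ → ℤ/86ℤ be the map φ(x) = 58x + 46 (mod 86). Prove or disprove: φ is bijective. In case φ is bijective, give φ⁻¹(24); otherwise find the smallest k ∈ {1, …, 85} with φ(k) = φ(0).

43

We have gcd(58, 86) = 2 > 1. Taking s = 0 and t = 43: φ(0) = 46 and φ(43) = 58·43 + 46 = 2540 ≡ 46 (mod 86).
So φ(0) = φ(43) while 0 ≠ 43, so φ is not injective, hence not bijective.
Since φ is not bijective, we find the least positive k with φ(k) = φ(0): this means 58k ≡ 0 (mod 86), i.e. 86 ∣ 58k. Since gcd(58, 86) = 2, dividing through by 2 this holds exactly when 43 ∣ 29k, and as gcd(29, 43) = 1, exactly when 43 ∣ k.
The smallest positive such k is 43.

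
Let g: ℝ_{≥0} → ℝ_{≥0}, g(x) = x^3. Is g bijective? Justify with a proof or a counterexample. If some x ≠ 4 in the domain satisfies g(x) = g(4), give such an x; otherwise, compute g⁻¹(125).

5

On ℝ_{≥0}, x ↦ x^3 is strictly increasing (injective) and for any y ∈ ℝ_{≥0} the 3rd root y^{1/3} lies in ℝ_{≥0} (surjective). So g is bijective.
Since x ↦ x^3 is strictly increasing on ℝ_{≥0}, it is injective there, so no x ≠ 4 in the domain has g(x) = g(4). We therefore compute g⁻¹(125) = 125^{1/3} = 5 (indeed 5^3 = 125).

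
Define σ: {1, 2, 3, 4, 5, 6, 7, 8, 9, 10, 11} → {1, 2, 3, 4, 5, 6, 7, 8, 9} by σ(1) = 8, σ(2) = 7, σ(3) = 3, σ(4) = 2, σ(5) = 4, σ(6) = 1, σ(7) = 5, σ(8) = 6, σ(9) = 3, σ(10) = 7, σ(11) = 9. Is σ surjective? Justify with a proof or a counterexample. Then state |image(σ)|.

9

Every element of the codomain has a preimage: 1 = σ(6), 2 = σ(4), 3 = σ(3), 4 = σ(5), 5 = σ(7), 6 = σ(8), 7 = σ(2), 8 = σ(1), 9 = σ(11).
Hence σ is surjective.
The image of σ is {1, 2, 3, 4, 5, 6, 7, 8, 9}, which has 9 elements.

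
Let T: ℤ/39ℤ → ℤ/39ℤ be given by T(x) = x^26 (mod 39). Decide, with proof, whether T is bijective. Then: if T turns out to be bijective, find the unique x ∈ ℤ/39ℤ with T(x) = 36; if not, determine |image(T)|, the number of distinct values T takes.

T(5): Repeated squaring mod 39: 5^1 ≡ 5, 5^2 ≡ 5² = 25, 5^4 ≡ 25² = 625 ≡ 1, 5^8 ≡ 1² = 1, 5^16 ≡ 1² = 1. Since 26 = 16 + 8 + 2, 5^26 ≡ 1·1·25: 1·1 = 1, then 1·25 = 25. So 5^26 ≡ 25 (mod 39).
T(8): Repeated squaring mod 39: 8^1 ≡ 8, 8^2 ≡ 8² = 64 ≡ 25, 8^4 ≡ 25² = 625 ≡ 1, 8^8 ≡ 1² = 1, 8^16 ≡ 1² = 1. Since 26 = 16 + 8 + 2, 8^26 ≡ 1·1·25: 1·1 = 1, then 1·25 = 25. So 8^26 ≡ 25 (mod 39).
So T(5) = T(8) = 25 while 5 ≠ 8, therefore T is not injective, hence not bijective.
Since T is not bijective, we determine |image(T)|. Computing x^26 mod 39 for each x (by repeated squaring, reducing mod 39 at every step), the values T(0), T(1), …, T(38) are: 0, 1, 4, 9, 16, 25, 36, 10, 25, 3, 22, 4, 27, 13, 1, 30, 22, 16, 12, 10, 10, 12, 16, 22, 30, 1, 13, 27, 4, 22, 3, 25, 10, 36, 25, 16, 9, 4, 1.
The distinct values are {0, 1, 3, 4, 9, 10, 12, 13, 16, 22, 25, 27, 30, 36}; there are 14 of them.

14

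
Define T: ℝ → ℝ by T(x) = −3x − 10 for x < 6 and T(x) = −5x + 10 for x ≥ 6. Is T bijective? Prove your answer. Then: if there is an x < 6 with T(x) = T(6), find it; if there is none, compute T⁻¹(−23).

Both pieces are strictly decreasing (slopes −3 and −5), so each is injective on its own interval.
The left piece maps (−∞, 6) onto (−28, ∞); the right piece maps [6, ∞) onto (−∞, −20].
These images overlap. In particular T(6) = −20 (right piece), and solving −3x − 10 = −20 on the left piece gives x = 10/3 < 6.
So T(10/3) = T(6) with 10/3 ≠ 6, and T is not injective, hence not bijective. This x = 10/3 is the requested value below 6.

10/3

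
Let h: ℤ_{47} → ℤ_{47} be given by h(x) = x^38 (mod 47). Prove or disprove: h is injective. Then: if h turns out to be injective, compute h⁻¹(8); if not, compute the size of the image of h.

h(23): Repeated squaring mod 47: 23^1 ≡ 23, 23^2 ≡ 23² = 529 ≡ 12, 23^4 ≡ 12² = 144 ≡ 3, 23^8 ≡ 3² = 9, 23^16 ≡ 9² = 81 ≡ 34, 23^32 ≡ 34² = 1156 ≡ 28. Since 38 = 32 + 4 + 2, 23^38 ≡ 28·3·12: 28·3 = 84 ≡ 37, then 37·12 = 444 ≡ 21. So 23^38 ≡ 21 (mod 47).
h(24): Repeated squaring mod 47: 24^1 ≡ 24, 24^2 ≡ 24² = 576 ≡ 12, 24^4 ≡ 12² = 144 ≡ 3, 24^8 ≡ 3² = 9, 24^16 ≡ 9² = 81 ≡ 34, 24^32 ≡ 34² = 1156 ≡ 28. Since 38 = 32 + 4 + 2, 24^38 ≡ 28·3·12: 28·3 = 84 ≡ 37, then 37·12 = 444 ≡ 21. So 24^38 ≡ 21 (mod 47).
So h(23) = h(24) = 21 while 23 ≠ 24, hence h is not injective.
Since h is not injective, we determine |image(h)|. Computing x^38 mod 47 for each x (by repeated squaring, reducing mod 47 at every step), the values h(0), h(1), …, h(46) are: 0, 1, 9, 42, 34, 6, 2, 3, 24, 25, 7, 4, 18, 14, 27, 17, 28, 12, 37, 8, 16, 32, 36, 21, 21, 36, 32, 16, 8, 37, 12, 28, 17, 27, 14, 18, 4, 7, 25, 24, 3, 2, 6, 34, 42, 9, 1.
The distinct values are {0, 1, 2, 3, 4, 6, 7, 8, 9, 12, 14, 16, 17, 18, 21, 24, 25, 27, 28, 32, 34, 36, 37, 42}; there are 24 of them.

24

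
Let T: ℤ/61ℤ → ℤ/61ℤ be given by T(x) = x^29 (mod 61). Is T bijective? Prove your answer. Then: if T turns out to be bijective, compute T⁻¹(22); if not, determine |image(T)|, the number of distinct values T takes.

25

Since 61 is prime, the nonzero elements of ℤ/61ℤ form a cyclic group of order 60.
As gcd(29, 60) = 1, raising to the 29th power is a bijection on this group: if x_1^29 ≡ x_2^29 then (x_1x_2^{−1})^29 = 1, and the only element of order dividing gcd(29, 60) = 1 is 1, so x_1 = x_2.
With T(0) = 0 this makes T injective on all of ℤ/61ℤ, hence bijective (finite equal-size domain and codomain). In particular T is bijective.
Since T is bijective, we find the preimage of 22. The inverse of x ↦ x^29 on (ℤ/61ℤ)^× is x ↦ x^29, because 29·29 = 841 = 14·60 + 1 ≡ 1 (mod 60) and x^{60} = 1 for x ≠ 0 (Fermat). So T⁻¹(22) = 22^29 mod 61.
Repeated squaring mod 61: 22^1 ≡ 22, 22^2 ≡ 22² = 484 ≡ 57, 22^4 ≡ 57² = 3249 ≡ 16, 22^8 ≡ 16² = 256 ≡ 12, 22^16 ≡ 12² = 144 ≡ 22. Since 29 = 16 + 8 + 4 + 1, 22^29 ≡ 22·12·16·22: 22·12 = 264 ≡ 20, then 20·16 = 320 ≡ 15, then 15·22 = 330 ≡ 25. So 22^29 ≡ 25 (mod 61).
Hence T⁻¹(22) = 25.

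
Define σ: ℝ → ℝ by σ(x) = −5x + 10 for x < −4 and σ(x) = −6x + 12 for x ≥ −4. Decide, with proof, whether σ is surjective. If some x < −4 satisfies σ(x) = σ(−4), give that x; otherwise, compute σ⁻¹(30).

Both pieces are strictly decreasing (slopes −5 and −6), so each is injective on its own interval.
The left piece maps (−∞, −4) onto (30, ∞); the right piece maps [−4, ∞) onto (−∞, 36].
The union (30, ∞) ∪ (−∞, 36] covers ℝ, so σ is surjective.
For the follow-up: the images overlap, so an x < −4 with σ(x) = σ(−4) exists. σ(−4) = 36; solving −5x + 10 = 36 for x < −4 gives x = (36 − 10)/(−5) = −26/5.

-26/5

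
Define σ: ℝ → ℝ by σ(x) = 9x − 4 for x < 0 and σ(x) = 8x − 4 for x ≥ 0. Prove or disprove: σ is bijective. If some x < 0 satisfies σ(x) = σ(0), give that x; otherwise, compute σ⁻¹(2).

3/4

Both pieces are strictly increasing (slopes 9 and 8), so each is injective on its own interval.
The left piece maps (−∞, 0) onto (−∞, −4); the right piece maps [0, ∞) onto [−4, ∞).
Since −4 = −4, the images partition ℝ: σ is injective and surjective, hence bijective.
Because the two images are disjoint, no x < 0 has σ(x) = σ(0), so we compute σ⁻¹(2): 2 lies in [−4, ∞), so solve 8x − 4 = 2: x = (2 + 4)/8 = 3/4.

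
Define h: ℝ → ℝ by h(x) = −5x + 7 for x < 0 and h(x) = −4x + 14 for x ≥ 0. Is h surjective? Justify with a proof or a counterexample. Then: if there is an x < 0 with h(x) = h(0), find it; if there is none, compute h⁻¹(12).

Both pieces are strictly decreasing (slopes −5 and −4), so each is injective on its own interval.
The left piece maps (−∞, 0) onto (7, ∞); the right piece maps [0, ∞) onto (−∞, 14].
The union (7, ∞) ∪ (−∞, 14] covers ℝ, so h is surjective.
For the follow-up: the images overlap, so an x < 0 with h(x) = h(0) exists. h(0) = 14; solving −5x + 7 = 14 for x < 0 gives x = (14 − 7)/(−5) = −7/5.

-7/5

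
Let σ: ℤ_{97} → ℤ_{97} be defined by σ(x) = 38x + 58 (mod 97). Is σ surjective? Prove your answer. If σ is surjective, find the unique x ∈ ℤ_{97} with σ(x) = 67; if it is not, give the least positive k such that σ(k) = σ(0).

13

Since gcd(38, 97) = 1, 38 is invertible modulo 97. Euclid's algorithm: 97 = 2·38 + 21, 38 = 1·21 + 17, 21 = 1·17 + 4, 17 = 4·4 + 1; back-substituting gives 1 = 23·38 − 9·97, so 38⁻¹ ≡ 23 (mod 97).
Then y ↦ 23(y − 58) is a two-sided inverse to σ, so every y ∈ ℤ_{97} has a preimage.
So σ is surjective.
Since σ is surjective, we find σ⁻¹(67): we need 38x ≡ 67 − 58 ≡ 9 (mod 97). Using 38⁻¹ = 23: x ≡ 23·9 = 207 = 2·97 + 13, so x = 13.
Check: σ(13) = 38·13 + 58 = 552 = 5·97 + 67 ≡ 67 (mod 97).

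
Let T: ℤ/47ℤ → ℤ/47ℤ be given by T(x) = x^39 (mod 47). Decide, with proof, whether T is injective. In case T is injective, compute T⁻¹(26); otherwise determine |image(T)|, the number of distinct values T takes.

Since 47 is prime, the nonzero elements of ℤ/47ℤ form a cyclic group of order 46.
As gcd(39, 46) = 1, raising to the 39th power is a bijection on this group: if a^39 ≡ b^39 then (ab^{−1})^39 = 1, and the only element of order dividing gcd(39, 46) = 1 is 1, so a = b.
With T(0) = 0 this makes T injective on all of ℤ/47ℤ, hence bijective (finite equal-size domain and codomain). In particular T is injective.
Since T is injective, we find the preimage of 26. The inverse of x ↦ x^39 on (ℤ/47ℤ)^× is x ↦ x^13, because 39·13 = 507 = 11·46 + 1 ≡ 1 (mod 46) and x^{46} = 1 for x ≠ 0 (Fermat). So T⁻¹(26) = 26^13 mod 47.
Repeated squaring mod 47: 26^1 ≡ 26, 26^2 ≡ 26² = 676 ≡ 18, 26^4 ≡ 18² = 324 ≡ 42, 26^8 ≡ 42² = 1764 ≡ 25. Since 13 = 8 + 4 + 1, 26^13 ≡ 25·42·26: 25·42 = 1050 ≡ 16, then 16·26 = 416 ≡ 40. So 26^13 ≡ 40 (mod 47).
Hence T⁻¹(26) = 40.

40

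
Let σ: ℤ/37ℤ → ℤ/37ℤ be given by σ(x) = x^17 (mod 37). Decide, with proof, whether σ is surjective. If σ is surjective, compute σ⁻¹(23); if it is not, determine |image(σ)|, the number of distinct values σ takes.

Since 37 is prime, the nonzero elements of ℤ/37ℤ form a cyclic group of order 36.
As gcd(17, 36) = 1, raising to the 17th power is a bijection on this group: if x_1^17 ≡ x_2^17 then (x_1x_2^{−1})^17 = 1, and the only element of order dividing gcd(17, 36) = 1 is 1, so x_1 = x_2.
With σ(0) = 0 this makes σ injective on all of ℤ/37ℤ, hence bijective (finite equal-size domain and codomain). In particular σ is surjective.
Since σ is surjective, we find the preimage of 23. The inverse of x ↦ x^17 on (ℤ/37ℤ)^× is x ↦ x^17, because 17·17 = 289 = 8·36 + 1 ≡ 1 (mod 36) and x^{36} = 1 for x ≠ 0 (Fermat). So σ⁻¹(23) = 23^17 mod 37.
Repeated squaring mod 37: 23^1 ≡ 23, 23^2 ≡ 23² = 529 ≡ 11, 23^4 ≡ 11² = 121 ≡ 10, 23^8 ≡ 10² = 100 ≡ 26, 23^16 ≡ 26² = 676 ≡ 10. Since 17 = 16 + 1, 23^17 ≡ 10·23: 10·23 = 230 ≡ 8. So 23^17 ≡ 8 (mod 37).
Hence σ⁻¹(23) = 8.

8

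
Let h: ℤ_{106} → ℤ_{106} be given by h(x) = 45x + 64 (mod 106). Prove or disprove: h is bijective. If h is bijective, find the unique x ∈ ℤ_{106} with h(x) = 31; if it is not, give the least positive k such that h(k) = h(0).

77

Recall that h is injective if h(s) = h(t) implies s = t.
If h(s) = h(t), then 45s ≡ 45t (mod 106). Because gcd(45, 106) = 1, we may cancel 45 to get s ≡ t (mod 106).
We now compute 45⁻¹ mod 106 explicitly. Euclid's algorithm: 106 = 2·45 + 16, 45 = 2·16 + 13, 16 = 1·13 + 3, 13 = 4·3 + 1; back-substituting gives 1 = 33·45 − 14·106, so 45⁻¹ ≡ 33 (mod 106).
For any y ∈ ℤ_{106}, x = 33(y − 64) mod 106 satisfies h(x) = 45·33(y − 64) + 64 ≡ y (since 45·33 ≡ 1 mod 106). So every y has a preimage.
So h is bijective.
Since h is bijective, we compute h⁻¹(31): solve 45x + 64 ≡ 31 (mod 106), i.e. 45x ≡ 73 (mod 106).
Multiplying by 45⁻¹ = 33 gives x ≡ 33·73 = 2409 = 22·106 + 77 ≡ 77 (mod 106).
Check: h(77) = 45·77 + 64 = 3529 = 33·106 + 31 ≡ 31 (mod 106).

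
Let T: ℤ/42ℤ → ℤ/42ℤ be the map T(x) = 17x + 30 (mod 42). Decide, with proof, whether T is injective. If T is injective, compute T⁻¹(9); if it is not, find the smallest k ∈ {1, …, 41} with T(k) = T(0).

Suppose T(u) = T(v) in ℤ/42ℤ. Then 17u + 30 ≡ 17v + 30 (mod 42), thus 17(u − v) ≡ 0 (mod 42).
Since gcd(17, 42) = 1, 17 is invertible modulo 42, therefore u − v ≡ 0 (mod 42), i.e. u = v.
Hence T is injective.
We now compute 17⁻¹ mod 42 explicitly. Euclid's algorithm: 42 = 2·17 + 8, 17 = 2·8 + 1; back-substituting gives 1 = 5·17 − 2·42, so 17⁻¹ ≡ 5 (mod 42).
Since T is injective, we compute T⁻¹(9): solve 17x + 30 ≡ 9 (mod 42), i.e. 17x ≡ 21 (mod 42).
Multiplying by 17⁻¹ = 5 gives x ≡ 5·21 = 105 = 2·42 + 21 ≡ 21 (mod 42).
Check: T(21) = 17·21 + 30 = 387 = 9·42 + 9 ≡ 9 (mod 42).

21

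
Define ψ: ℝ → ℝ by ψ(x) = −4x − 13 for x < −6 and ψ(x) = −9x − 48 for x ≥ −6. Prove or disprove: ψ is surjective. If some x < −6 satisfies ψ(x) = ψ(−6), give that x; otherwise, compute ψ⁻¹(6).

Both pieces are strictly decreasing (slopes −4 and −9), so each is injective on its own interval.
The left piece maps (−∞, −6) onto (11, ∞); the right piece maps [−6, ∞) onto (−∞, 6].
The union (11, ∞) ∪ (−∞, 6] omits the interval between 11 and 6; in particular 11 has no preimage. So ψ is not surjective.
Because the two images are disjoint, no x < −6 has ψ(x) = ψ(−6), so we compute ψ⁻¹(6): 6 lies in (−∞, 6], so solve −9x − 48 = 6: x = (6 + 48)/(−9) = −6.

-6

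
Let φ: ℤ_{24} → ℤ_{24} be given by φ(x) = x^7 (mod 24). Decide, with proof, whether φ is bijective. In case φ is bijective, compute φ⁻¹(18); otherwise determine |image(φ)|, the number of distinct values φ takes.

15

φ(0) = 0^7 = 0.
φ(6): Repeated squaring mod 24: 6^1 ≡ 6, 6^2 ≡ 6² = 36 ≡ 12, 6^4 ≡ 12² = 144 ≡ 0. Since 7 = 4 + 2 + 1, 6^7 ≡ 0·12·6: 0·12 = 0, then 0·6 = 0. So 6^7 ≡ 0 (mod 24).
So φ(0) = φ(6) = 0 while 0 ≠ 6, therefore φ is not injective, hence not bijective.
Since φ is not bijective, we determine |image(φ)|. Computing x^7 mod 24 for each x (by repeated squaring, reducing mod 24 at every step), the values φ(0), φ(1), …, φ(23) are: 0, 1, 8, 3, 16, 5, 0, 7, 8, 9, 16, 11, 0, 13, 8, 15, 16, 17, 0, 19, 8, 21, 16, 23.
The distinct values are {0, 1, 3, 5, 7, 8, 9, 11, 13, 15, 16, 17, 19, 21, 23}; there are 15 of them.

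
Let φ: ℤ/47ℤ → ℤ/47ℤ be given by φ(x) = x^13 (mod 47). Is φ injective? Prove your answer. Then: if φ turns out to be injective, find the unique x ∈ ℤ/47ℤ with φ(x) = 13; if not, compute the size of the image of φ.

41

Since 47 is prime, the nonzero elements of ℤ/47ℤ form a cyclic group of order 46.
As gcd(13, 46) = 1, raising to the 13th power is a bijection on this group: if x_1^13 ≡ x_2^13 then (x_1x_2^{−1})^13 = 1, and the only element of order dividing gcd(13, 46) = 1 is 1, so x_1 = x_2.
With φ(0) = 0 this makes φ injective on all of ℤ/47ℤ, hence bijective (finite equal-size domain and codomain). In particular φ is injective.
Since φ is injective, we find the preimage of 13. The inverse of x ↦ x^13 on (ℤ/47ℤ)^× is x ↦ x^39, because 13·39 = 507 = 11·46 + 1 ≡ 1 (mod 46) and x^{46} = 1 for x ≠ 0 (Fermat). So φ⁻¹(13) = 13^39 mod 47.
Repeated squaring mod 47: 13^1 ≡ 13, 13^2 ≡ 13² = 169 ≡ 28, 13^4 ≡ 28² = 784 ≡ 32, 13^8 ≡ 32² = 1024 ≡ 37, 13^16 ≡ 37² = 1369 ≡ 6, 13^32 ≡ 6² = 36. Since 39 = 32 + 4 + 2 + 1, 13^39 ≡ 36·32·28·13: 36·32 = 1152 ≡ 24, then 24·28 = 672 ≡ 14, then 14·13 = 182 ≡ 41. So 13^39 ≡ 41 (mod 47).
Hence φ⁻¹(13) = 41.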